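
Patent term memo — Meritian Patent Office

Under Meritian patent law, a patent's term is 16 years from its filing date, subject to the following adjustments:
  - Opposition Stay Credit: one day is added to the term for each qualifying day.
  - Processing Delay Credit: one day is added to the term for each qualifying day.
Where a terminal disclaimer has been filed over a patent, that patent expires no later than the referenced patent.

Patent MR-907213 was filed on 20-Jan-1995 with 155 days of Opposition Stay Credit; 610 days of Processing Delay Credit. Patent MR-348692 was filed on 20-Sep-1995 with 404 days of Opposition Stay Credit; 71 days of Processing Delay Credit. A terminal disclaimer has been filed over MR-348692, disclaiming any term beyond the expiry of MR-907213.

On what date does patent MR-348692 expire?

January 7, 2013

Natural term of MR-348692:
  Base: filing + 16 years → 20 September 2011.
  Opposition Stay Credit: +404 days → 28 October 2012.
  Processing Delay Credit: +71 days → 7 January 2013.
Expiry of referenced patent MR-907213:
  Base: filing + 16 years → 20 January 2011.
  Opposition Stay Credit: +155 days → 24 June 2011.
  Processing Delay Credit: +610 days → 23 February 2013.
Terminal disclaimer: MR-348692 expires on the earlier of 7 January 2013 and 23 February 2013.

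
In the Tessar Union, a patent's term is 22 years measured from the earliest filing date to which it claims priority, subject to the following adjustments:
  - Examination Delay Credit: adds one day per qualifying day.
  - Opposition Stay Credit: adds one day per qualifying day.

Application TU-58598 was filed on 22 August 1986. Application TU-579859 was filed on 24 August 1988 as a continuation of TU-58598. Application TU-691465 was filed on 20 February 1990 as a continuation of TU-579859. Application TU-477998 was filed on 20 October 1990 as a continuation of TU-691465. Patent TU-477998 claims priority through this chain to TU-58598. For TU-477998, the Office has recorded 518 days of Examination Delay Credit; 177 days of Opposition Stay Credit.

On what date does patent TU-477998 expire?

Earliest priority filing: 22 August 1986.
Base term: 22 August 1986 + 22 years → 22 August 2008.
Examination Delay Credit: +518 days → 22 January 2010.
Opposition Stay Credit: +177 days → 18 July 2010.

July 18, 2010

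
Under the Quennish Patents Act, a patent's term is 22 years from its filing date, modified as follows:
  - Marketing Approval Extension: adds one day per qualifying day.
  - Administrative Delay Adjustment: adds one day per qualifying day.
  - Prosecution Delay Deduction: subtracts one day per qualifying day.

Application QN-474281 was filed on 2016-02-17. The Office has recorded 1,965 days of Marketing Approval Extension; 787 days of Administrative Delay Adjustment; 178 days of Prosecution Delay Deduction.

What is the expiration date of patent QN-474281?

2045-03-06

Base term: filing date + 22 years → 17 February 2038.
Marketing Approval Extension: +1965 days → 6 July 2043.
Administrative Delay Adjustment: +787 days → 31 August 2045.
Prosecution Delay Deduction: −178 days → 6 March 2045.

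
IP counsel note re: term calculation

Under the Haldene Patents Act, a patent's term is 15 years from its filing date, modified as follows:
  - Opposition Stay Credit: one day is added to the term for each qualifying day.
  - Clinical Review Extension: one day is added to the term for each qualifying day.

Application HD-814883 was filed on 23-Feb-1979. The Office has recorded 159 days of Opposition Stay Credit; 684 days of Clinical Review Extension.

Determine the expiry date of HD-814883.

Base term: filing date + 15 years → 23 February 1994.
Opposition Stay Credit: +159 days → 1 August 1994.
Clinical Review Extension: +684 days → 15 June 1996.

1996-06-15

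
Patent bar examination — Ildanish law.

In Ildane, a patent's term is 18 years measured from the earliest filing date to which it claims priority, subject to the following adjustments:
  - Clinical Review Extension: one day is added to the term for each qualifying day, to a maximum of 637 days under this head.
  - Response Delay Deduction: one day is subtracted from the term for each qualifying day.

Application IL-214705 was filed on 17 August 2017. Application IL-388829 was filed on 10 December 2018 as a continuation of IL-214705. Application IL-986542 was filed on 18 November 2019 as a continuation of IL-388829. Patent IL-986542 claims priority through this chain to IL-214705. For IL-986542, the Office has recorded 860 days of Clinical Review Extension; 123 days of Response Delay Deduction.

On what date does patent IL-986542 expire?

Earliest priority filing: 17 August 2017.
Base term: 17 August 2017 + 18 years → 17 August 2035.
Clinical Review Extension: 860 days claimed exceeds the 637-day cap, so +637 days → 15 May 2037.
Response Delay Deduction: −123 days → 12 January 2037.

January 12, 2037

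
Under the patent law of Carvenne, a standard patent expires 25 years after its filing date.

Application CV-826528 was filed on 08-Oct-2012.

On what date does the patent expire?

October 8, 2037

Filing date + 25 years → 8 October 2037.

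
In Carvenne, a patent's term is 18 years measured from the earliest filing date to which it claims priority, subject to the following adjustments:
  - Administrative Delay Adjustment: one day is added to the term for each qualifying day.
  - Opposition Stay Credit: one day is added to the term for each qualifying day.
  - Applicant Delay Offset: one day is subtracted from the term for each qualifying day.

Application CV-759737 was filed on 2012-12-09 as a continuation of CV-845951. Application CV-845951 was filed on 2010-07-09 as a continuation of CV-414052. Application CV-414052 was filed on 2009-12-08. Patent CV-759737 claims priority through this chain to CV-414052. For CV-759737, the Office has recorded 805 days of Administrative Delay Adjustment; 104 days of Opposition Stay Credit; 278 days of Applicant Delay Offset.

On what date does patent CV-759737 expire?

2029-08-30

Earliest priority filing: 8 December 2009.
Base term: 8 December 2009 + 18 years → 8 December 2027.
Administrative Delay Adjustment: +805 days → 20 February 2030.
Opposition Stay Credit: +104 days → 4 June 2030.
Applicant Delay Offset: −278 days → 30 August 2029.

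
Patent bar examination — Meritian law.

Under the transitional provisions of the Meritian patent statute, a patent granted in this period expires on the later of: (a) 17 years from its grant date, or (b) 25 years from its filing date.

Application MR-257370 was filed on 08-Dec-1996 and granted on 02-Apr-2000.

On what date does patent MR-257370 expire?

December 8, 2021

(a) grant + 17 years → 2 April 2017.
(b) filing + 25 years → 8 December 2021.
Later of the two: 8 December 2021.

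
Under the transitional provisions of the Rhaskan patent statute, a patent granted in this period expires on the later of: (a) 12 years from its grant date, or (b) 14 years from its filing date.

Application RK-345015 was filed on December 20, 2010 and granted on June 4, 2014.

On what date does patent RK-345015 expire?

(a) grant + 12 years → 4 June 2026.
(b) filing + 14 years → 20 December 2024.
Later of the two: 4 June 2026.

2026-06-04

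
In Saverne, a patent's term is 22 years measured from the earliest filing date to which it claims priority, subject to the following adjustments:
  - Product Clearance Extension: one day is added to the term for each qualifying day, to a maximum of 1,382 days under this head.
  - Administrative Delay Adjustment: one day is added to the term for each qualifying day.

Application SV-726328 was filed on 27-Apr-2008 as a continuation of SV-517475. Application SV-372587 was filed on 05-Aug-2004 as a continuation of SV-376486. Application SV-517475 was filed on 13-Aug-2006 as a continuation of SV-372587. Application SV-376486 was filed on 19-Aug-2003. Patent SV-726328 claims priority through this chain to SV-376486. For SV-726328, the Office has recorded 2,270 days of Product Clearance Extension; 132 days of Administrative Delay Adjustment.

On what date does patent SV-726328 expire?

October 11, 2029

Earliest priority filing: 19 August 2003.
Base term: 19 August 2003 + 22 years → 19 August 2025.
Product Clearance Extension: 2270 days claimed exceeds the 1382-day cap, so +1382 days → 1 June 2029.
Administrative Delay Adjustment: +132 days → 11 October 2029.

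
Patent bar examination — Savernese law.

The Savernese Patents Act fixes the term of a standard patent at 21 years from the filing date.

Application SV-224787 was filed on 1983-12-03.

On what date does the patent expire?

2004-12-03

Filing date + 21 years → 3 December 2004.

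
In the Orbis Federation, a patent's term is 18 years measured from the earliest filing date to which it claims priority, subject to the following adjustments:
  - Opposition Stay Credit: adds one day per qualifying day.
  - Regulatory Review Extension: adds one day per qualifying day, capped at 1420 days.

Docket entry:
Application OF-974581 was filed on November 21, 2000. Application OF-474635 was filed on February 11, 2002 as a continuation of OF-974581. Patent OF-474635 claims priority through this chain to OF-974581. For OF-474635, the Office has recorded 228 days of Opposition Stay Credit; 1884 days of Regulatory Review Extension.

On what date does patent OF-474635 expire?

2023-05-27

Earliest priority filing: 21 November 2000.
Base term: 21 November 2000 + 18 years → 21 November 2018.
Opposition Stay Credit: +228 days → 7 July 2019.
Regulatory Review Extension: 1884 days claimed exceeds the 1420-day cap, so +1420 days → 27 May 2023.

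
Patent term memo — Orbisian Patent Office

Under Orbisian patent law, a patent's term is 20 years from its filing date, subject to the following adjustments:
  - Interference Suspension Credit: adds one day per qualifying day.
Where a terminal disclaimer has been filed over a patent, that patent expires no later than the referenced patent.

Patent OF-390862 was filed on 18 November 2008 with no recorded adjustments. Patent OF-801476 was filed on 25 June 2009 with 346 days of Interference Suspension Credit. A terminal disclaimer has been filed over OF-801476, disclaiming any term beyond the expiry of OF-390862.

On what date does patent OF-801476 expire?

2028-11-18

Natural term of OF-801476:
  Base: filing + 20 years → 25 June 2029.
  Interference Suspension Credit: +346 days → 6 June 2030.
Expiry of referenced patent OF-390862:
  Base: filing + 20 years → 18 November 2028.
Terminal disclaimer: OF-801476 expires on the earlier of 6 June 2030 and 18 November 2028.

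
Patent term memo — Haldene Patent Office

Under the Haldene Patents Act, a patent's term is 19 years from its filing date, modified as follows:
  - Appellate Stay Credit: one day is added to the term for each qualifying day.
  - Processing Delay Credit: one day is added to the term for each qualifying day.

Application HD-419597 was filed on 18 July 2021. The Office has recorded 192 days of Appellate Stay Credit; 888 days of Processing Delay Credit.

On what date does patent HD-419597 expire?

2043-07-03

Base term: filing date + 19 years → 18 July 2040.
Appellate Stay Credit: +192 days → 26 January 2041.
Processing Delay Credit: +888 days → 3 July 2043.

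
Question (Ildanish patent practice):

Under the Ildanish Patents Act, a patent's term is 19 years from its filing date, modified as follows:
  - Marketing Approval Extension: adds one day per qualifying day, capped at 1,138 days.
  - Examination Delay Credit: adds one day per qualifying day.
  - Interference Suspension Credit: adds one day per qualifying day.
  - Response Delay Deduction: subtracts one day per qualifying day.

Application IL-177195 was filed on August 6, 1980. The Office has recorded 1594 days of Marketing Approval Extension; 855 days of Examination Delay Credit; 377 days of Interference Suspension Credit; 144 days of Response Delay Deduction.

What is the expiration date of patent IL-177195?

2005-09-09

Base term: filing date + 19 years → 6 August 1999.
Marketing Approval Extension: 1594 days claimed exceeds the 1138-day cap, so +1138 days → 17 September 2002.
Examination Delay Credit: +855 days → 19 January 2005.
Interference Suspension Credit: +377 days → 31 January 2006.
Response Delay Deduction: −144 days → 9 September 2005.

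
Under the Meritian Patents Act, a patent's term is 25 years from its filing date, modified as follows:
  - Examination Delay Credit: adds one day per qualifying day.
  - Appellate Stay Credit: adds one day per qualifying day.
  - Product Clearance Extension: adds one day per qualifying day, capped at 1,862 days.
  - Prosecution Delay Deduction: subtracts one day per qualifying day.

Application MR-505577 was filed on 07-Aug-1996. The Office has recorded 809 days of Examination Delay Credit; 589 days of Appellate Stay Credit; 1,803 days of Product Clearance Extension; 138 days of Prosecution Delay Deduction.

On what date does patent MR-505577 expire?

Base term: filing date + 25 years → 7 August 2021.
Examination Delay Credit: +809 days → 25 October 2023.
Appellate Stay Credit: +589 days → 5 June 2025.
Product Clearance Extension: 1803 days (within the 1862-day cap) → +1803 days → 13 May 2030.
Prosecution Delay Deduction: −138 days → 26 December 2029.

2029-12-26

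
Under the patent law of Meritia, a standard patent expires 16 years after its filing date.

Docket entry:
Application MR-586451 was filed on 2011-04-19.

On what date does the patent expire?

2027-04-19

Filing date + 16 years → 19 April 2027.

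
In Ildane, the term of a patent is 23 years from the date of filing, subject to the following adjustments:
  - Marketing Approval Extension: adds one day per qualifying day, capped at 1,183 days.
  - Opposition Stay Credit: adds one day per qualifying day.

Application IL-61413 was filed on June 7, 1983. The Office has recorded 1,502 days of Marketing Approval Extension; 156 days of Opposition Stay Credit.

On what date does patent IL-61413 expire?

February 5, 2010

Base term: filing date + 23 years → 7 June 2006.
Marketing Approval Extension: 1502 days claimed exceeds the 1183-day cap, so +1183 days → 2 September 2009.
Opposition Stay Credit: +156 days → 5 February 2010.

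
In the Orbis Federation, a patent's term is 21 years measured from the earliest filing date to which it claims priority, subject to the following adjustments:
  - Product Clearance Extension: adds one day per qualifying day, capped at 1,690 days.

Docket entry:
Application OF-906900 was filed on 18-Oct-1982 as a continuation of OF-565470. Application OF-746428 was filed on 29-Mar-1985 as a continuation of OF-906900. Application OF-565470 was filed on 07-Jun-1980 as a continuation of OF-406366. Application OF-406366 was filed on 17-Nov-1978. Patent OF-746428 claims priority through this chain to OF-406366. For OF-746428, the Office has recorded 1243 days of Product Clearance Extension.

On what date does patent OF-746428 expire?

Earliest priority filing: 17 November 1978.
Base term: 17 November 1978 + 21 years → 17 November 1999.
Product Clearance Extension: 1243 days (within the 1690-day cap) → +1243 days → 13 April 2003.

2003-04-13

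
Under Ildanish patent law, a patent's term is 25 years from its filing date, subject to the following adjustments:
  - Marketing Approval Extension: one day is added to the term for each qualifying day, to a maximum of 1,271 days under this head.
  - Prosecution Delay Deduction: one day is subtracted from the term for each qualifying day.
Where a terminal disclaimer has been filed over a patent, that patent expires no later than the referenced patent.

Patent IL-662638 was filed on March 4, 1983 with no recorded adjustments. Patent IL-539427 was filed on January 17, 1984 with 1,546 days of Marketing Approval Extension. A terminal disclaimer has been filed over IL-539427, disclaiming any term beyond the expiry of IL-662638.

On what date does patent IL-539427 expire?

March 4, 2008

Natural term of IL-539427:
  Base: filing + 25 years → 17 January 2009.
  Marketing Approval Extension: 1546 days claimed exceeds the 1271-day cap, so +1271 days → 11 July 2012.
Expiry of referenced patent IL-662638:
  Base: filing + 25 years → 4 March 2008.
Terminal disclaimer: IL-539427 expires on the earlier of 11 July 2012 and 4 March 2008.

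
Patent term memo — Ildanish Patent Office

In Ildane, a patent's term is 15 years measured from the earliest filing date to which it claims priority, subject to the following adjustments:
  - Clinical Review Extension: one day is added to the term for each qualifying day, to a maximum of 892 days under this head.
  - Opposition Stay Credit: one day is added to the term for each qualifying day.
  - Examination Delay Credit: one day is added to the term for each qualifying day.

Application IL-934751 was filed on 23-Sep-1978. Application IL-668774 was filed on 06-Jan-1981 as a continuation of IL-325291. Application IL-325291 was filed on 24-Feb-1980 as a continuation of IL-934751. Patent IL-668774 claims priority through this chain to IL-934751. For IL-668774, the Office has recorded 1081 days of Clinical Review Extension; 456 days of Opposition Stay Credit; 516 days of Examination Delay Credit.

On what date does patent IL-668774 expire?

1998-10-31

Earliest priority filing: 23 September 1978.
Base term: 23 September 1978 + 15 years → 23 September 1993.
Clinical Review Extension: 1081 days claimed exceeds the 892-day cap, so +892 days → 3 March 1996.
Opposition Stay Credit: +456 days → 2 June 1997.
Examination Delay Credit: +516 days → 31 October 1998.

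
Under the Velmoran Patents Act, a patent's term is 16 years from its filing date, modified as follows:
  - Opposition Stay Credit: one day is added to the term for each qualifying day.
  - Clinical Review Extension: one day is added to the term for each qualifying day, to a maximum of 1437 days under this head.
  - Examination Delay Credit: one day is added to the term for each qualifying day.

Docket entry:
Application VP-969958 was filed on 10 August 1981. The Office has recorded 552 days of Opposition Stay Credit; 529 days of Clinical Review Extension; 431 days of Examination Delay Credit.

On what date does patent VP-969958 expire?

2001-09-30

Base term: filing date + 16 years → 10 August 1997.
Opposition Stay Credit: +552 days → 13 February 1999.
Clinical Review Extension: 529 days (within the 1437-day cap) → +529 days → 26 July 2000.
Examination Delay Credit: +431 days → 30 September 2001.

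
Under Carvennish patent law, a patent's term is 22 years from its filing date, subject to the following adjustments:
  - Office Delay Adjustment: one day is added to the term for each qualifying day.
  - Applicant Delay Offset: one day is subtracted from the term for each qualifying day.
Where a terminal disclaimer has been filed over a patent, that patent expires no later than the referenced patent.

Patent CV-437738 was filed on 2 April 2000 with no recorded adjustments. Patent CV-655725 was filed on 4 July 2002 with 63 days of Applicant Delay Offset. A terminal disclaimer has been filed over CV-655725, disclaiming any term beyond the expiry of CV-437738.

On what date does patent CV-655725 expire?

April 2, 2022

Natural term of CV-655725:
  Base: filing + 22 years → 4 July 2024.
  Applicant Delay Offset: −63 days → 2 May 2024.
Expiry of referenced patent CV-437738:
  Base: filing + 22 years → 2 April 2022.
Terminal disclaimer: CV-655725 expires on the earlier of 2 May 2024 and 2 April 2022.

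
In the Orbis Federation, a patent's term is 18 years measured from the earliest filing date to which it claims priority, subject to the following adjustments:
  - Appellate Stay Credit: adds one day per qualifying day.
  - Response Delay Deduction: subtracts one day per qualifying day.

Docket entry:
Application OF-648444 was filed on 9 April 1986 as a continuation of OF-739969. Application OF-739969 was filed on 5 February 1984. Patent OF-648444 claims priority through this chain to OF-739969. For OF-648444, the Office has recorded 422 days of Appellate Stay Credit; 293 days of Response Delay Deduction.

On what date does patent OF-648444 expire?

June 14, 2002

Earliest priority filing: 5 February 1984.
Base term: 5 February 1984 + 18 years → 5 February 2002.
Appellate Stay Credit: +422 days → 3 April 2003.
Response Delay Deduction: −293 days → 14 June 2002.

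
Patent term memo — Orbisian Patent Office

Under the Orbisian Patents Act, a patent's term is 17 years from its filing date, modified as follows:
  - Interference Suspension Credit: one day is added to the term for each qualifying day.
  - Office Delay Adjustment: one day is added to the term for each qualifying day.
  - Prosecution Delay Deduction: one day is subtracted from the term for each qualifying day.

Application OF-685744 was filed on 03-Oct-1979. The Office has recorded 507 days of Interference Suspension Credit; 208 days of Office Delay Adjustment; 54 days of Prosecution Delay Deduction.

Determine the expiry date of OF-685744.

July 26, 1998

Base term: filing date + 17 years → 3 October 1996.
Interference Suspension Credit: +507 days → 22 February 1998.
Office Delay Adjustment: +208 days → 18 September 1998.
Prosecution Delay Deduction: −54 days → 26 July 1998.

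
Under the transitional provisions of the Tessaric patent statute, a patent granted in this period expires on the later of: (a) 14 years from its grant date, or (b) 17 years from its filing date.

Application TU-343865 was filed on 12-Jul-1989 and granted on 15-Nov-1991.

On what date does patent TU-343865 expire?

(a) grant + 14 years → 15 November 2005.
(b) filing + 17 years → 12 July 2006.
Later of the two: 12 July 2006.

July 12, 2006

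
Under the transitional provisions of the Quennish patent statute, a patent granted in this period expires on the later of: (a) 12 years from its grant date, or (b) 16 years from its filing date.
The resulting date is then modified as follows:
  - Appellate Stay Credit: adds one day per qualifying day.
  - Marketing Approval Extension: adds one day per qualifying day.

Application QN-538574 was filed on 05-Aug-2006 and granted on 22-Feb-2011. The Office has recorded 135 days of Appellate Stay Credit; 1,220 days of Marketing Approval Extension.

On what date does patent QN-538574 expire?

November 8, 2026

(a) grant + 12 years → 22 February 2023.
(b) filing + 16 years → 5 August 2022.
Later of the two: 22 February 2023.
Appellate Stay Credit: +135 days → 7 July 2023.
Marketing Approval Extension: +1220 days → 8 November 2026.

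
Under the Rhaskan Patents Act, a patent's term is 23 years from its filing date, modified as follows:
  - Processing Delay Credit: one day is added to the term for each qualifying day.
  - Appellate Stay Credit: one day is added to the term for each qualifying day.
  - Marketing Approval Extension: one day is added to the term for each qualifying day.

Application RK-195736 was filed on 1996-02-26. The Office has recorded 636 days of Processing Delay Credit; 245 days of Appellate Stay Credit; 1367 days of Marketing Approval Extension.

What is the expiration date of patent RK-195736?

April 23, 2025

Base term: filing date + 23 years → 26 February 2019.
Processing Delay Credit: +636 days → 23 November 2020.
Appellate Stay Credit: +245 days → 26 July 2021.
Marketing Approval Extension: +1367 days → 23 April 2025.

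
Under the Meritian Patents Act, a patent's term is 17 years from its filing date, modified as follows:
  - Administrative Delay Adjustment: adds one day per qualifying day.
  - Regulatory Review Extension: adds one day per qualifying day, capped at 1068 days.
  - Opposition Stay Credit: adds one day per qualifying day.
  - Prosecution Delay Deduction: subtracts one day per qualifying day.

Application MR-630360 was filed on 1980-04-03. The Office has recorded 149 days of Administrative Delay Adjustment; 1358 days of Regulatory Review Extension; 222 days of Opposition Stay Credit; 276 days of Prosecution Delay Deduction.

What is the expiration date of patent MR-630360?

2000-06-09

Base term: filing date + 17 years → 3 April 1997.
Administrative Delay Adjustment: +149 days → 30 August 1997.
Regulatory Review Extension: 1358 days claimed exceeds the 1068-day cap, so +1068 days → 2 August 2000.
Opposition Stay Credit: +222 days → 12 March 2001.
Prosecution Delay Deduction: −276 days → 9 June 2000.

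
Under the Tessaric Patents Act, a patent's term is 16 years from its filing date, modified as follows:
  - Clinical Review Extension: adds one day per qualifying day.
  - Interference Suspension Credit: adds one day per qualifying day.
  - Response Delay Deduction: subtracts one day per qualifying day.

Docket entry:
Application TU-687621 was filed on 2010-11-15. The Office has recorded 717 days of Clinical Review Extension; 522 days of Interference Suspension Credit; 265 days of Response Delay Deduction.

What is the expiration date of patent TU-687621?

2029-07-16

Base term: filing date + 16 years → 15 November 2026.
Clinical Review Extension: +717 days → 1 November 2028.
Interference Suspension Credit: +522 days → 7 April 2030.
Response Delay Deduction: −265 days → 16 July 2029.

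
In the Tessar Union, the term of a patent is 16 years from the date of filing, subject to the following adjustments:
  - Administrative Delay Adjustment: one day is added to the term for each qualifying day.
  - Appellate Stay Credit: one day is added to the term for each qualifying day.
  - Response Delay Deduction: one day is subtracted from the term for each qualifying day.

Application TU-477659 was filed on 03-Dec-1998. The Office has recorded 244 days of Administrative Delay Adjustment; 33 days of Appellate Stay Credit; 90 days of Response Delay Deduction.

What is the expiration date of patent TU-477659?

Base term: filing date + 16 years → 3 December 2014.
Administrative Delay Adjustment: +244 days → 4 August 2015.
Appellate Stay Credit: +33 days → 6 September 2015.
Response Delay Deduction: −90 days → 8 June 2015.

2015-06-08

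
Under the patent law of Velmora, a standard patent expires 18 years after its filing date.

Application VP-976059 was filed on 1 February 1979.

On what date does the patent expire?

February 1, 1997

Filing date + 18 years → 1 February 1997.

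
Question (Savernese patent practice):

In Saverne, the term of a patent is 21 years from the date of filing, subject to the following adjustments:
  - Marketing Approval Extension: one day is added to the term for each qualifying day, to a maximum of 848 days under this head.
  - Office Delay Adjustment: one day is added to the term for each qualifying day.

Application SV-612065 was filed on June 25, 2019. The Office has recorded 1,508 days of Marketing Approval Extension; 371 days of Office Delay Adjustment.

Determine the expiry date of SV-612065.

October 27, 2043

Base term: filing date + 21 years → 25 June 2040.
Marketing Approval Extension: 1508 days claimed exceeds the 848-day cap, so +848 days → 21 October 2042.
Office Delay Adjustment: +371 days → 27 October 2043.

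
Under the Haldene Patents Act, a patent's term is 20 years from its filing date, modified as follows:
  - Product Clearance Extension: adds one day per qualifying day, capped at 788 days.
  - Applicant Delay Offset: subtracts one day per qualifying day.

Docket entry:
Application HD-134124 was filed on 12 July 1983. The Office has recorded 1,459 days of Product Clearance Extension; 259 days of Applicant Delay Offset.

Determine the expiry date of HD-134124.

December 22, 2004

Base term: filing date + 20 years → 12 July 2003.
Product Clearance Extension: 1459 days claimed exceeds the 788-day cap, so +788 days → 7 September 2005.
Applicant Delay Offset: −259 days → 22 December 2004.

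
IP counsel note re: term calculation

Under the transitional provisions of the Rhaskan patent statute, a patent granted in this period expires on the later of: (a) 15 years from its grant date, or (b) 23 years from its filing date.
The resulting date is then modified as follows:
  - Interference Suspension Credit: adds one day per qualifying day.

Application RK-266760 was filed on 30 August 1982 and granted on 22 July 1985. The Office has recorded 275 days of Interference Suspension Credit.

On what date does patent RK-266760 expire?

(a) grant + 15 years → 22 July 2000.
(b) filing + 23 years → 30 August 2005.
Later of the two: 30 August 2005.
Interference Suspension Credit: +275 days → 1 June 2006.

June 1, 2006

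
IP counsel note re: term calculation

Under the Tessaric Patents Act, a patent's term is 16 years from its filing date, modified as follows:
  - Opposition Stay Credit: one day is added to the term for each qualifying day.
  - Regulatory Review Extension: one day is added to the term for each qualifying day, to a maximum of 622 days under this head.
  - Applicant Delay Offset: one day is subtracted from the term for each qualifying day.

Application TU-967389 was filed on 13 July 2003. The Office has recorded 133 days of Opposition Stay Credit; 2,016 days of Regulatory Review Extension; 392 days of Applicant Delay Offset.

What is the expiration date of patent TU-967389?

July 10, 2020

Base term: filing date + 16 years → 13 July 2019.
Opposition Stay Credit: +133 days → 23 November 2019.
Regulatory Review Extension: 2016 days claimed exceeds the 622-day cap, so +622 days → 6 August 2021.
Applicant Delay Offset: −392 days → 10 July 2020.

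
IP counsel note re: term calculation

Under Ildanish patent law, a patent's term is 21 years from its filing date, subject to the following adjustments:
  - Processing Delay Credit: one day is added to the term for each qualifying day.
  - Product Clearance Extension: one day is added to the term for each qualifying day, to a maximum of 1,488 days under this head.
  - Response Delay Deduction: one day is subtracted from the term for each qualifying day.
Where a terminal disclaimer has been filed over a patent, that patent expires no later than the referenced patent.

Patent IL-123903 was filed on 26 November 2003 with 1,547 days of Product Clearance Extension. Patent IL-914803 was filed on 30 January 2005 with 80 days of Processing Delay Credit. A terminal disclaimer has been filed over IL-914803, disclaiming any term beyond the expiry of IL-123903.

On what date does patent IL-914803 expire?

2026-04-20

Natural term of IL-914803:
  Base: filing + 21 years → 30 January 2026.
  Processing Delay Credit: +80 days → 20 April 2026.
Expiry of referenced patent IL-123903:
  Base: filing + 21 years → 26 November 2024.
  Product Clearance Extension: 1547 days claimed exceeds the 1488-day cap, so +1488 days → 23 December 2028.
Terminal disclaimer: IL-914803 expires on the earlier of 20 April 2026 and 23 December 2028.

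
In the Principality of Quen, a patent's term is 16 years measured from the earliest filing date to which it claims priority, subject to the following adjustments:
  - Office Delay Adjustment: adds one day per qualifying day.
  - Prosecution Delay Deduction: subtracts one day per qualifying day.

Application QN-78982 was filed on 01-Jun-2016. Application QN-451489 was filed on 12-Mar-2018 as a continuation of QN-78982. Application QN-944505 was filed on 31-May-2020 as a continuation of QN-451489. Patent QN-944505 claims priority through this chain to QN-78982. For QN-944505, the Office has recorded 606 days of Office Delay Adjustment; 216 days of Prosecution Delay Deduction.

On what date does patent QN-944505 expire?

2033-06-26

Earliest priority filing: 1 June 2016.
Base term: 1 June 2016 + 16 years → 1 June 2032.
Office Delay Adjustment: +606 days → 28 January 2034.
Prosecution Delay Deduction: −216 days → 26 June 2033.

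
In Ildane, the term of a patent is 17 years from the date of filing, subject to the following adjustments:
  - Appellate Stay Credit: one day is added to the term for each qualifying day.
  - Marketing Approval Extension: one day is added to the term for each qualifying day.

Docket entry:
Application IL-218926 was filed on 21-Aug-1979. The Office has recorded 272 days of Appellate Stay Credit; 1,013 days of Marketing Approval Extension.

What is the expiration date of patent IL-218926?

Base term: filing date + 17 years → 21 August 1996.
Appellate Stay Credit: +272 days → 20 May 1997.
Marketing Approval Extension: +1013 days → 27 February 2000.

February 27, 2000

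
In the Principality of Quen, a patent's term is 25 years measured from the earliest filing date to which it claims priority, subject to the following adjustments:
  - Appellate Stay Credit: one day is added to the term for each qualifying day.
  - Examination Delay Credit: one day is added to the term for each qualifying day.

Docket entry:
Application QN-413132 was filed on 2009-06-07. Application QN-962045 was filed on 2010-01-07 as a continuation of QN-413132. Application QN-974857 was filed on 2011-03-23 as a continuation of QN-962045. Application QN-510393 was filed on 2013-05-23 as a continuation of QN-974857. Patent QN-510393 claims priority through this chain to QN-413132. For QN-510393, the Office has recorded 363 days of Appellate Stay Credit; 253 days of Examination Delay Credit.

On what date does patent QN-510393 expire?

2036-02-13

Earliest priority filing: 7 June 2009.
Base term: 7 June 2009 + 25 years → 7 June 2034.
Appellate Stay Credit: +363 days → 5 June 2035.
Examination Delay Credit: +253 days → 13 February 2036.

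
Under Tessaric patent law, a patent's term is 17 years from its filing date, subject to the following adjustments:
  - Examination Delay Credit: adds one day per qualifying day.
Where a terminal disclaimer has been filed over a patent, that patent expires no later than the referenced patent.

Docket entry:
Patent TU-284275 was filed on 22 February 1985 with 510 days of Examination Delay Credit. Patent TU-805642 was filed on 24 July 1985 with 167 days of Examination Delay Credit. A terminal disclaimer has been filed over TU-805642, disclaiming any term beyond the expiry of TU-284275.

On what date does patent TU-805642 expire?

Natural term of TU-805642:
  Base: filing + 17 years → 24 July 2002.
  Examination Delay Credit: +167 days → 7 January 2003.
Expiry of referenced patent TU-284275:
  Base: filing + 17 years → 22 February 2002.
  Examination Delay Credit: +510 days → 17 July 2003.
Terminal disclaimer: TU-805642 expires on the earlier of 7 January 2003 and 17 July 2003.

2003-01-07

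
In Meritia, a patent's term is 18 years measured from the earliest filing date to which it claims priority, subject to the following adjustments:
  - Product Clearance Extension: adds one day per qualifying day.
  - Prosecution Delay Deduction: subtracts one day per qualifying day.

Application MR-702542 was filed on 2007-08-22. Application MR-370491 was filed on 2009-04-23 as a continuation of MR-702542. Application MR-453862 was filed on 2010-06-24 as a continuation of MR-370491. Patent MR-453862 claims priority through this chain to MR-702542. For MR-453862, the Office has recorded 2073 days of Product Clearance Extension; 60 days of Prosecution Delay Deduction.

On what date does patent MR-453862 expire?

2031-02-25

Earliest priority filing: 22 August 2007.
Base term: 22 August 2007 + 18 years → 22 August 2025.
Product Clearance Extension: +2073 days → 26 April 2031.
Prosecution Delay Deduction: −60 days → 25 February 2031.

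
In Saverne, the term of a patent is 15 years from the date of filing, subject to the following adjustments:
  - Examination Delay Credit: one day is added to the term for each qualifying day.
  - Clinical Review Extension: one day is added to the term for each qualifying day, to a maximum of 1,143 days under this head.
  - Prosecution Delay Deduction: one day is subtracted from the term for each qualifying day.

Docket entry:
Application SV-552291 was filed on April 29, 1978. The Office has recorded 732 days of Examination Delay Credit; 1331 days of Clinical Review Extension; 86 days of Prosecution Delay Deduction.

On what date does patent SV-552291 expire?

Base term: filing date + 15 years → 29 April 1993.
Examination Delay Credit: +732 days → 1 May 1995.
Clinical Review Extension: 1331 days claimed exceeds the 1143-day cap, so +1143 days → 17 June 1998.
Prosecution Delay Deduction: −86 days → 23 March 1998.

March 23, 1998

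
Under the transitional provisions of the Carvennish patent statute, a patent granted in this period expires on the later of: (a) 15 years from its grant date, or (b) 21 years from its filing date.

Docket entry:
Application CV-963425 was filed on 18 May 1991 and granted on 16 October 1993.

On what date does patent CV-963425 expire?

2012-05-18

(a) grant + 15 years → 16 October 2008.
(b) filing + 21 years → 18 May 2012.
Later of the two: 18 May 2012.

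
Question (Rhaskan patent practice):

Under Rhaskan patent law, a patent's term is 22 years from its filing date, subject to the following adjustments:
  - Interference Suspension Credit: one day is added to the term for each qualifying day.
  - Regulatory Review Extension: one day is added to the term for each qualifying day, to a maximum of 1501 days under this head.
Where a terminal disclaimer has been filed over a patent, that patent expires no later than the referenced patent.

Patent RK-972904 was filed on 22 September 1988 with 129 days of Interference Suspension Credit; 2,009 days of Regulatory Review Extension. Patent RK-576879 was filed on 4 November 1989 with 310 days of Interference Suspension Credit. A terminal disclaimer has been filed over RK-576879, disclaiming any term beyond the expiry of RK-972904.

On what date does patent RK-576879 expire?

Natural term of RK-576879:
  Base: filing + 22 years → 4 November 2011.
  Interference Suspension Credit: +310 days → 9 September 2012.
Expiry of referenced patent RK-972904:
  Base: filing + 22 years → 22 September 2010.
  Interference Suspension Credit: +129 days → 29 January 2011.
  Regulatory Review Extension: 2009 days claimed exceeds the 1501-day cap, so +1501 days → 10 March 2015.
Terminal disclaimer: RK-576879 expires on the earlier of 9 September 2012 and 10 March 2015.

September 9, 2012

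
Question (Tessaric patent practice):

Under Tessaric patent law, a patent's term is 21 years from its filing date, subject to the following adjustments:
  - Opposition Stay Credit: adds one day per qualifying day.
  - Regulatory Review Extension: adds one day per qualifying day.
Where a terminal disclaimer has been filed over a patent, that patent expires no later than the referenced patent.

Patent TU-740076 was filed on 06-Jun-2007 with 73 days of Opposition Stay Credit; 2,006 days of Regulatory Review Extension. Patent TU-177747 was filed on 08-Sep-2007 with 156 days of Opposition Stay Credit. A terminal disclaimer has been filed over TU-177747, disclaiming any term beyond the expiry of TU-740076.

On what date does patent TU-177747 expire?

Natural term of TU-177747:
  Base: filing + 21 years → 8 September 2028.
  Opposition Stay Credit: +156 days → 11 February 2029.
Expiry of referenced patent TU-740076:
  Base: filing + 21 years → 6 June 2028.
  Opposition Stay Credit: +73 days → 18 August 2028.
  Regulatory Review Extension: +2006 days → 14 February 2034.
Terminal disclaimer: TU-177747 expires on the earlier of 11 February 2029 and 14 February 2034.

February 11, 2029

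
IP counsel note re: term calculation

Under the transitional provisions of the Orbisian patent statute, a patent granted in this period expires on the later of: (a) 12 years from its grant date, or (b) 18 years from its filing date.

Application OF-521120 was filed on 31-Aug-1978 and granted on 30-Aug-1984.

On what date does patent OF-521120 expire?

(a) grant + 12 years → 30 August 1996.
(b) filing + 18 years → 31 August 1996.
Later of the two: 31 August 1996.

1996-08-31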